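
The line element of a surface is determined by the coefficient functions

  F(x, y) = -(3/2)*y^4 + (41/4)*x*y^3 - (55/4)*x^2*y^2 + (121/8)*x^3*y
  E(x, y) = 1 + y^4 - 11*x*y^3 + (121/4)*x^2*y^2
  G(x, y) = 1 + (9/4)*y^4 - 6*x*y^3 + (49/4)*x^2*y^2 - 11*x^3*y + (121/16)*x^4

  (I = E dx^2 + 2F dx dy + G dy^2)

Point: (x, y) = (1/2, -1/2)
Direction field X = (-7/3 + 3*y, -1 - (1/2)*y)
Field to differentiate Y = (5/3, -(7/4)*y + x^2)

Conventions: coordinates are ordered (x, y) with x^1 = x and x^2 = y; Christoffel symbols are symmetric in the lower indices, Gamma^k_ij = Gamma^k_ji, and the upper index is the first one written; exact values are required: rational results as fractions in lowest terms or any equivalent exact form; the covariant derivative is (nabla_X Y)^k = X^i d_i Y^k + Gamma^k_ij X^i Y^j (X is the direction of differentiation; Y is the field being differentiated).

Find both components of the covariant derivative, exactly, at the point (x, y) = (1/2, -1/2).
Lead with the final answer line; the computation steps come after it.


Answer: (nabla_X Y)^x = 4420/14013, (nabla_X Y)^y = -633191/224208

E = 233/64, F = -325/128, G = 881/256 at the point
E_x = 143/16, E_y = -195/16, F_x = -665/64, F_y = 635/64, G_x = 375/32, G_y = -125/16
EG - F^2 = 1557/256;  g^inv = (256/1557) * [[881/256, 325/128], [325/128, 233/64]]
first-kind symbols [ij,l] = (1/2)(d_i g_jl + d_j g_il - d_l g_ij): [xx,x] = E_x/2 = 143/32, [xx,y] = F_x - E_y/2 = -275/64, [xy,x] = E_y/2 = -195/32, [xy,y] = G_x/2 = 375/64, [yy,x] = F_y - G_x/2 = 65/16, [yy,y] = G_y/2 = -125/32
Gamma^x_ij = (G*[ij,x] - F*[ij,y])/(EG - F^2), Gamma^y_ij = (E*[ij,y] - F*[ij,x])/(EG - F^2)
Gamma_xxx = 1144/1557, Gamma_xxy = -520/519, Gamma_xyy = 1040/1557, Gamma_yxx = -1100/1557, Gamma_yxy = 500/519, Gamma_yyy = -1000/1557
X = (-23/6, -3/4), Y = (5/3, 9/8) at the point


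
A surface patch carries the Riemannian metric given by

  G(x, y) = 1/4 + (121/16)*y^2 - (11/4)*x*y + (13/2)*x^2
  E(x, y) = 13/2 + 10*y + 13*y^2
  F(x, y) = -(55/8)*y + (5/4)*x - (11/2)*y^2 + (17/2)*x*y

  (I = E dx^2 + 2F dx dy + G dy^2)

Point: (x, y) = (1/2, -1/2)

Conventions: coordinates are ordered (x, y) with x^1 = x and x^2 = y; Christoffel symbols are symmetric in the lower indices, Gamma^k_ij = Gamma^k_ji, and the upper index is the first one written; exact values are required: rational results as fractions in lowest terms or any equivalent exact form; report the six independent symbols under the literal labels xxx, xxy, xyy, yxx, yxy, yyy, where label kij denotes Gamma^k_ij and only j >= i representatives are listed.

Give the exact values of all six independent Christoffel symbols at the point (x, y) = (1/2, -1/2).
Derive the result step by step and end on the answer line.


E = 19/4, F = 9/16, G = 285/64 at the point
E_x = 0, E_y = -3, F_x = -3, F_y = 23/8, G_x = 63/8, G_y = -143/16
EG - F^2 = 2667/128;  g^inv = (128/2667) * [[285/64, -9/16], [-9/16, 19/4]]
first-kind symbols [ij,l] = (1/2)(d_i g_jl + d_j g_il - d_l g_ij): [xx,x] = E_x/2 = 0, [xx,y] = F_x - E_y/2 = -3/2, [xy,x] = E_y/2 = -3/2, [xy,y] = G_x/2 = 63/16, [yy,x] = F_y - G_x/2 = -17/16, [yy,y] = G_y/2 = -143/32
Gamma^x_ij = (G*[ij,x] - F*[ij,y])/(EG - F^2), Gamma^y_ij = (E*[ij,y] - F*[ij,x])/(EG - F^2)

Answer: Gamma_xxx = 36/889, Gamma_xxy = -759/1778, Gamma_xyy = -757/7112, Gamma_yxx = -304/889, Gamma_yxy = 834/889, Gamma_yyy = -5281/5334


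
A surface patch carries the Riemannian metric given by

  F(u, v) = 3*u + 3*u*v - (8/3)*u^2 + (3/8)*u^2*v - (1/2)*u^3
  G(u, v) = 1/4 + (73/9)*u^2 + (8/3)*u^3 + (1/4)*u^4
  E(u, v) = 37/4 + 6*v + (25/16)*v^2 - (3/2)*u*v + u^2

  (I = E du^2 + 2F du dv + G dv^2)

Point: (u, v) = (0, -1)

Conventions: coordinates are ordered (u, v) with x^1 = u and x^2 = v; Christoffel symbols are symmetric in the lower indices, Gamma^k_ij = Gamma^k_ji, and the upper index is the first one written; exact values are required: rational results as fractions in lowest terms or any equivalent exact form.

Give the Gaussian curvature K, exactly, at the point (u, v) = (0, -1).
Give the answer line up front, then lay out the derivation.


Answer: K = -276944/53361

E = 77/16, F = 0, G = 1/4, EG - F^2 = 77/64 at the point
E_u = 3/2, E_v = 23/8, F_u = 0, F_v = 0, G_u = 0, G_v = 0
E_vv = 25/8, F_uv = 3, G_uu = 146/9
Using the Brioschi determinant formula for K from the metric derivatives:
M1 = [[-E_vv/2 + F_uv - G_uu/2, E_u/2, F_u - E_v/2], [F_v - G_u/2, E, F], [G_v/2, F, G]] = [[-961/144, 3/4, -23/16], [0, 77/16, 0], [0, 0, 1/4]]; det M1 = -73997/9216
M2 = [[0, E_v/2, G_u/2], [E_v/2, E, F], [G_u/2, F, G]] = [[0, 23/16, 0], [23/16, 77/16, 0], [0, 0, 1/4]]; det M2 = -529/1024
det M1 - det M2 = -17309/2304; K = -17309/2304 / (77/64)^2 = -276944/53361


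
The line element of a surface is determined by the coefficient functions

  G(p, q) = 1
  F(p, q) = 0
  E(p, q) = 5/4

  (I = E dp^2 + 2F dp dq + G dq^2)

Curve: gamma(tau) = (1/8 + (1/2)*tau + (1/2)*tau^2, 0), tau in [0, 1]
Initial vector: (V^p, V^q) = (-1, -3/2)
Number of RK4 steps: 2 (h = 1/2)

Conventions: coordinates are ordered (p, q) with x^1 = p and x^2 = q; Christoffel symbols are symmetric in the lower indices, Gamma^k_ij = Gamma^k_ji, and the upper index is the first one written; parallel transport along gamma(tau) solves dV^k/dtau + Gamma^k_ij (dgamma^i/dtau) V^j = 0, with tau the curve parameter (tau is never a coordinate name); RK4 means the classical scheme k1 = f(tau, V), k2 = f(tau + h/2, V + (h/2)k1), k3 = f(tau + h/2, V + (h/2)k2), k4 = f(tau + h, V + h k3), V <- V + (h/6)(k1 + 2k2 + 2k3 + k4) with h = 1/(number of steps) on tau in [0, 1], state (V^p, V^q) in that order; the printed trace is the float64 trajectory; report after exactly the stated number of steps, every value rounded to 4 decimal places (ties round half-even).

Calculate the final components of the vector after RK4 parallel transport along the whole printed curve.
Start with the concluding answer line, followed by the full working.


Answer: V^p = -1.0000, V^q = -1.5000

gamma'(tau) = (1/2 + tau, 0); f(tau, V)^k = -Gamma^k_ij(gamma(tau)) gamma'^i(tau) V^j; h = 1/2; intermediate values shown to 6 dp
curve data and Christoffel symbols at the stage parameters:
  tau = 0.000000: gamma = (0.125000, 0.000000), gamma' = (0.500000, 0.000000); Gamma_ppp = 0.000000, Gamma_ppq = 0.000000, Gamma_pqq = 0.000000, Gamma_qpp = 0.000000, Gamma_qpq = 0.000000, Gamma_qqq = 0.000000
  tau = 0.250000: gamma = (0.281250, 0.000000), gamma' = (0.750000, 0.000000); Gamma_ppp = 0.000000, Gamma_ppq = 0.000000, Gamma_pqq = 0.000000, Gamma_qpp = 0.000000, Gamma_qpq = 0.000000, Gamma_qqq = 0.000000
  tau = 0.500000: gamma = (0.500000, 0.000000), gamma' = (1.000000, 0.000000); Gamma_ppp = 0.000000, Gamma_ppq = 0.000000, Gamma_pqq = 0.000000, Gamma_qpp = 0.000000, Gamma_qpq = 0.000000, Gamma_qqq = 0.000000
  tau = 0.750000: gamma = (0.781250, 0.000000), gamma' = (1.250000, 0.000000); Gamma_ppp = 0.000000, Gamma_ppq = 0.000000, Gamma_pqq = 0.000000, Gamma_qpp = 0.000000, Gamma_qpq = 0.000000, Gamma_qqq = 0.000000
  tau = 1.000000: gamma = (1.125000, 0.000000), gamma' = (1.500000, 0.000000); Gamma_ppp = 0.000000, Gamma_ppq = 0.000000, Gamma_pqq = 0.000000, Gamma_qpp = 0.000000, Gamma_qpq = 0.000000, Gamma_qqq = 0.000000
step 0: V^p = -1.0000, V^q = -1.5000
step 1: k1 = (0.000000, 0.000000), k2 = (0.000000, 0.000000), k3 = (0.000000, 0.000000), k4 = (0.000000, 0.000000); V <- V + (h/6)(k1 + 2k2 + 2k3 + k4): V^p = -1.0000, V^q = -1.5000
step 2: k1 = (0.000000, 0.000000), k2 = (0.000000, 0.000000), k3 = (0.000000, 0.000000), k4 = (0.000000, 0.000000); V <- V + (h/6)(k1 + 2k2 + 2k3 + k4): V^p = -1.0000, V^q = -1.5000


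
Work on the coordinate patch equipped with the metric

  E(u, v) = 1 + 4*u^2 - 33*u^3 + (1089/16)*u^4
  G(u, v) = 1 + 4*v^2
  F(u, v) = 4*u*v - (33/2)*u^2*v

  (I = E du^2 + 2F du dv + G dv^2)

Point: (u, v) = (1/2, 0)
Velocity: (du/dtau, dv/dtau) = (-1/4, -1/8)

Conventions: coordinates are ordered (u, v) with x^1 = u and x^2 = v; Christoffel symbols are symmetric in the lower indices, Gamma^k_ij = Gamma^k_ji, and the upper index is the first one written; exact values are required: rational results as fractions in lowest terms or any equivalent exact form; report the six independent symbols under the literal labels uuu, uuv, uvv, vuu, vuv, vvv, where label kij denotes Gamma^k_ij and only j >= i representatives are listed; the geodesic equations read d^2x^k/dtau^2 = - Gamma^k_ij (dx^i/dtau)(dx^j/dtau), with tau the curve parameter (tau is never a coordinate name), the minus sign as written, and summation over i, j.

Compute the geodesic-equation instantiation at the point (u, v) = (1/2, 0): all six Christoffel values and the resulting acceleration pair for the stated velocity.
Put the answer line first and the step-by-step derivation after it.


Answer: Gamma_uuu = 340/109, Gamma_uuv = 0, Gamma_uvv = -544/545, Gamma_vuu = 0, Gamma_vuv = 0, Gamma_vvv = 0; accelerations (d^2u/dtau^2, d^2v/dtau^2) = (-391/2180, 0)

E = 545/256, F = 0, G = 1 at the point
E_u = 425/32, E_v = 0, F_u = 0, F_v = -17/8, G_u = 0, G_v = 0
EG - F^2 = 545/256;  g^inv = (256/545) * [[1, 0], [0, 545/256]]
first-kind symbols [ij,l] = (1/2)(d_i g_jl + d_j g_il - d_l g_ij): [uu,u] = E_u/2 = 425/64, [uu,v] = F_u - E_v/2 = 0, [uv,u] = E_v/2 = 0, [uv,v] = G_u/2 = 0, [vv,u] = F_v - G_u/2 = -17/8, [vv,v] = G_v/2 = 0
Gamma^u_ij = (G*[ij,u] - F*[ij,v])/(EG - F^2), Gamma^v_ij = (E*[ij,v] - F*[ij,u])/(EG - F^2)
Gamma_uuu = 340/109, Gamma_uuv = 0, Gamma_uvv = -544/545, Gamma_vuu = 0, Gamma_vuv = 0, Gamma_vvv = 0
d^2u/dtau^2 = -(Gamma_uuu*(-1/4)^2 + 2*Gamma_uuv*(-1/4)*(-1/8) + Gamma_uvv*(-1/8)^2) = -391/2180
d^2v/dtau^2 = -(Gamma_vuu*(-1/4)^2 + 2*Gamma_vuv*(-1/4)*(-1/8) + Gamma_vvv*(-1/8)^2) = 0


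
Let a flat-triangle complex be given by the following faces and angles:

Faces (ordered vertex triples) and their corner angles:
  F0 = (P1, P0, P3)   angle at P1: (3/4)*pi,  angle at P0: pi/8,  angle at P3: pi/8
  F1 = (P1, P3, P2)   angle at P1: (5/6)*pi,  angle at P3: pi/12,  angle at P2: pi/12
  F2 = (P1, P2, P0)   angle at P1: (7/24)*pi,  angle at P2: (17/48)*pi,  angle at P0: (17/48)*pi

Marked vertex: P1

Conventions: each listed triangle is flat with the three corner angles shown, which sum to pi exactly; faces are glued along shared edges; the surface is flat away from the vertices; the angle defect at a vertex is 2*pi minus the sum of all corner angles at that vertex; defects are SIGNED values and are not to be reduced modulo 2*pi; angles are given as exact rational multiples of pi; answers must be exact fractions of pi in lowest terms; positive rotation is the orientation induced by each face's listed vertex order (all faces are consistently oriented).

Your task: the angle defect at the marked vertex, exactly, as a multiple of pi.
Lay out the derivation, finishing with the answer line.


Sum of corner angles at P1: (15/8)*pi
defect = 2*pi - (15/8)*pi

Answer: defect(P1) = pi/8


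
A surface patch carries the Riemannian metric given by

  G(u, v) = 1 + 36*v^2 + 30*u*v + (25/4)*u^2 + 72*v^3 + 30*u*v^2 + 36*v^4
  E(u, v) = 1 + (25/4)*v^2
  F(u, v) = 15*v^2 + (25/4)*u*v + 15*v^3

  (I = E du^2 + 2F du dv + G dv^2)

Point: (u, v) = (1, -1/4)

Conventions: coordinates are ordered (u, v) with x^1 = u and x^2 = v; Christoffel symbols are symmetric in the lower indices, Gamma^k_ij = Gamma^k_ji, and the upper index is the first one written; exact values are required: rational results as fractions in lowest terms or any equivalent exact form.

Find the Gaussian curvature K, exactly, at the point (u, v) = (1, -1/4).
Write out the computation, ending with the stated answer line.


E = 89/64, F = -55/64, G = 185/64, EG - F^2 = 105/32 at the point
E_u = 0, E_v = -25/8, F_u = -25/16, F_v = 25/16, G_u = 55/8, G_v = 33/4
E_vv = 25/2, F_uv = 25/4, G_uu = 25/2
K follows from Brioschi's formula, (det M1 - det M2)/(EG - F^2)^2.
M1 = [[-E_vv/2 + F_uv - G_uu/2, E_u/2, F_u - E_v/2], [F_v - G_u/2, E, F], [G_v/2, F, G]] = [[-25/4, 0, 0], [-15/8, 89/64, -55/64], [33/8, -55/64, 185/64]]; det M1 = -2625/128
M2 = [[0, E_v/2, G_u/2], [E_v/2, E, F], [G_u/2, F, G]] = [[0, -25/16, 55/16], [-25/16, 89/64, -55/64], [55/16, -55/64, 185/64]]; det M2 = -1825/128
det M1 - det M2 = -25/4; K = -25/4 / (105/32)^2 = -256/441

Answer: K = -256/441


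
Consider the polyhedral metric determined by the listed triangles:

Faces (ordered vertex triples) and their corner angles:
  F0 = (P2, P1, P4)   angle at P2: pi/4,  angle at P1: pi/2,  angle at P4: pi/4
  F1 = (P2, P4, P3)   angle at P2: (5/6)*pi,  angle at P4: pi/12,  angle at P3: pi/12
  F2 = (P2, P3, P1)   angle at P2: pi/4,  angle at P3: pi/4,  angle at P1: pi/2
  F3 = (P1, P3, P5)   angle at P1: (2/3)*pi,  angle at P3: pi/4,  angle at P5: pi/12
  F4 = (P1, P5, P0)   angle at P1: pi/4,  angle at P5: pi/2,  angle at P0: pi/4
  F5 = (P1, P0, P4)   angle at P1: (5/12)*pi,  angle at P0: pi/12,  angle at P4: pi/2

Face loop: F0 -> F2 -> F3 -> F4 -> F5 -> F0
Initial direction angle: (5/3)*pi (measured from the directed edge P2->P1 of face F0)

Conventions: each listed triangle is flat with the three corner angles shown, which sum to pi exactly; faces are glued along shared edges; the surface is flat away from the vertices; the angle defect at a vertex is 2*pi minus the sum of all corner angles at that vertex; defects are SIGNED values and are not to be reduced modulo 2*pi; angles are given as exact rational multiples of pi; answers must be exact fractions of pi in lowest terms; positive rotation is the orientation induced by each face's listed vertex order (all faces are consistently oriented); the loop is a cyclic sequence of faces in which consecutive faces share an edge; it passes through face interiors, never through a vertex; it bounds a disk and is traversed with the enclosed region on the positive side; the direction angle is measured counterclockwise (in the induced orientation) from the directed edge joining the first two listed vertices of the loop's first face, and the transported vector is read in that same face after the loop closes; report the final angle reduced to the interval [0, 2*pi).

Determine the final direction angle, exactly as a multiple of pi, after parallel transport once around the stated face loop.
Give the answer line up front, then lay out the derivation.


Answer: final direction angle = (4/3)*pi

enclosed vertex P1: corner angles sum to (7/3)*pi, defect = 2*pi - (7/3)*pi = -pi/3
by Gauss-Bonnet the loop rotates the vector by the enclosed defect sum (positive orientation, mod 2*pi)
final angle = (5/3)*pi - pi/3 = (4/3)*pi (mod 2*pi)


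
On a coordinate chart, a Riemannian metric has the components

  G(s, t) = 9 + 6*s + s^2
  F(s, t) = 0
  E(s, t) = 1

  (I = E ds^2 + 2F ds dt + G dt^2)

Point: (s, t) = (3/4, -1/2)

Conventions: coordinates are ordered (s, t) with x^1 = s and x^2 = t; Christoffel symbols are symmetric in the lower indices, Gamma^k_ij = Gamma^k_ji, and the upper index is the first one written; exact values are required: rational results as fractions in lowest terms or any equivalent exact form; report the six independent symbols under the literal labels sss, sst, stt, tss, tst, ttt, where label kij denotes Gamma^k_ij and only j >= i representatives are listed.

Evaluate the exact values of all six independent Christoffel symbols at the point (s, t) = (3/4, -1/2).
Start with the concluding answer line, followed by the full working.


Answer: Gamma_sss = 0, Gamma_sst = 0, Gamma_stt = -15/4, Gamma_tss = 0, Gamma_tst = 4/15, Gamma_ttt = 0

E = 1, F = 0, G = 225/16 at the point
E_s = 0, E_t = 0, F_s = 0, F_t = 0, G_s = 15/2, G_t = 0
EG - F^2 = 225/16;  g^inv = (16/225) * [[225/16, 0], [0, 1]]
first-kind symbols [ij,l] = (1/2)(d_i g_jl + d_j g_il - d_l g_ij): [ss,s] = E_s/2 = 0, [ss,t] = F_s - E_t/2 = 0, [st,s] = E_t/2 = 0, [st,t] = G_s/2 = 15/4, [tt,s] = F_t - G_s/2 = -15/4, [tt,t] = G_t/2 = 0
Gamma^s_ij = (G*[ij,s] - F*[ij,t])/(EG - F^2), Gamma^t_ij = (E*[ij,t] - F*[ij,s])/(EG - F^2)


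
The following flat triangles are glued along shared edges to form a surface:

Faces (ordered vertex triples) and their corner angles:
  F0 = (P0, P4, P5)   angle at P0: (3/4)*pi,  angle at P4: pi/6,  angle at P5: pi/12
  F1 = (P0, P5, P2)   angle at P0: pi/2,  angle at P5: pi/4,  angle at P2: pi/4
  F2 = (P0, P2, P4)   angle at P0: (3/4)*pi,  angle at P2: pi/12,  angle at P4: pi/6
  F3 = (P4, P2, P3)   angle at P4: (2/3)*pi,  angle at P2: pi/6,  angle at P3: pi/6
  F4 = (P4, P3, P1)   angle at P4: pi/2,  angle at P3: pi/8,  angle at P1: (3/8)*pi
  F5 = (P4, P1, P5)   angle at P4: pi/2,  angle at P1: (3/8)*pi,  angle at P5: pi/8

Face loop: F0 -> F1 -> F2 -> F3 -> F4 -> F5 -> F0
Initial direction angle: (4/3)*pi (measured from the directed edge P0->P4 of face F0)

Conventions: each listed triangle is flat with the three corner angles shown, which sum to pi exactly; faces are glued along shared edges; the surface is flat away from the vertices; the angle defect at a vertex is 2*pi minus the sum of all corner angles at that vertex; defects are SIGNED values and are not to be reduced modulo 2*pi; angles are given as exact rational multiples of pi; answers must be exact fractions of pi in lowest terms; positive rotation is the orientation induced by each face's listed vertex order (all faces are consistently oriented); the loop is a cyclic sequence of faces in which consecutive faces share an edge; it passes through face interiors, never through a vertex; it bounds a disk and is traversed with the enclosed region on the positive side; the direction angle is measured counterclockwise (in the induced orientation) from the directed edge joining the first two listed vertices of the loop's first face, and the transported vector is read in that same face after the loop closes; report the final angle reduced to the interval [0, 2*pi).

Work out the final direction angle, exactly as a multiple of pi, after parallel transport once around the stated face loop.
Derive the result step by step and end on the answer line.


enclosed vertex P0: corner angles sum to 2*pi, defect = 2*pi - 2*pi = 0
enclosed vertex P4: corner angles sum to 2*pi, defect = 2*pi - 2*pi = 0
the final direction is the initial angle plus the enclosed defects, taken mod 2*pi in the induced orientation
final angle = (4/3)*pi + 0 = (4/3)*pi (mod 2*pi)

Answer: final direction angle = (4/3)*pi


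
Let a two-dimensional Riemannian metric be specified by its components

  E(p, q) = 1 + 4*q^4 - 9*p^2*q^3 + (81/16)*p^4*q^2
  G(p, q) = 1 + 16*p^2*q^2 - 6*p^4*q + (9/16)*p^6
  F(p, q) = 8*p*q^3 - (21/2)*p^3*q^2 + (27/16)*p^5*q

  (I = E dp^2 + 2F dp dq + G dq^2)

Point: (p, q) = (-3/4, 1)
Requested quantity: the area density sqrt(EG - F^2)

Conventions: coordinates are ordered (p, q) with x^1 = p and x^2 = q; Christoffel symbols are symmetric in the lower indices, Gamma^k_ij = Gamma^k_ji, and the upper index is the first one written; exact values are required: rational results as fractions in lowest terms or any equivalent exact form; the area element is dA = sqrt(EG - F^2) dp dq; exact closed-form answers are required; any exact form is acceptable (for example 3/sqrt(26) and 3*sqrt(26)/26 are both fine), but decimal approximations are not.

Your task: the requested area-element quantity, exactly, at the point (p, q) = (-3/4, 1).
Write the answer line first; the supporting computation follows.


Answer: sqrt(EG - F^2) = sqrt(572849)/256

E = 6305/4096, F = -32289/16384, G = 537505/65536; EG - F^2 = 572849/65536


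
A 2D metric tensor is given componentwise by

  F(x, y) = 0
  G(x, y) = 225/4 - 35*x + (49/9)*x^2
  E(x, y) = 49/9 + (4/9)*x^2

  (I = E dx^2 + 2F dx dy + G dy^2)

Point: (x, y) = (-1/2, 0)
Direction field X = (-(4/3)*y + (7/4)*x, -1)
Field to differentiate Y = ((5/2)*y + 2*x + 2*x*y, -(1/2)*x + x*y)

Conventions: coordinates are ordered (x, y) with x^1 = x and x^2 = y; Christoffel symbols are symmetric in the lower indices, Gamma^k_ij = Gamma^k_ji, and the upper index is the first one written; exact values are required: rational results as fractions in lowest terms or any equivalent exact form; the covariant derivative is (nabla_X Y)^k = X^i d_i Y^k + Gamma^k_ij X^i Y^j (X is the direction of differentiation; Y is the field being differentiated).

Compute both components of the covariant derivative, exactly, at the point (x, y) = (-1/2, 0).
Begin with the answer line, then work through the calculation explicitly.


Answer: (nabla_X Y)^x = -839/200, (nabla_X Y)^y = 605/832

E = 50/9, F = 0, G = 676/9 at the point
E_x = -4/9, E_y = 0, F_x = 0, F_y = 0, G_x = -364/9, G_y = 0
EG - F^2 = 33800/81;  g^inv = (81/33800) * [[676/9, 0], [0, 50/9]]
first-kind symbols [ij,l] = (1/2)(d_i g_jl + d_j g_il - d_l g_ij): [xx,x] = E_x/2 = -2/9, [xx,y] = F_x - E_y/2 = 0, [xy,x] = E_y/2 = 0, [xy,y] = G_x/2 = -182/9, [yy,x] = F_y - G_x/2 = 182/9, [yy,y] = G_y/2 = 0
Gamma^x_ij = (G*[ij,x] - F*[ij,y])/(EG - F^2), Gamma^y_ij = (E*[ij,y] - F*[ij,x])/(EG - F^2)
Gamma_xxx = -1/25, Gamma_xxy = 0, Gamma_xyy = 91/25, Gamma_yxx = 0, Gamma_yxy = -7/26, Gamma_yyy = 0
X = (-7/8, -1), Y = (-1, 1/4) at the point


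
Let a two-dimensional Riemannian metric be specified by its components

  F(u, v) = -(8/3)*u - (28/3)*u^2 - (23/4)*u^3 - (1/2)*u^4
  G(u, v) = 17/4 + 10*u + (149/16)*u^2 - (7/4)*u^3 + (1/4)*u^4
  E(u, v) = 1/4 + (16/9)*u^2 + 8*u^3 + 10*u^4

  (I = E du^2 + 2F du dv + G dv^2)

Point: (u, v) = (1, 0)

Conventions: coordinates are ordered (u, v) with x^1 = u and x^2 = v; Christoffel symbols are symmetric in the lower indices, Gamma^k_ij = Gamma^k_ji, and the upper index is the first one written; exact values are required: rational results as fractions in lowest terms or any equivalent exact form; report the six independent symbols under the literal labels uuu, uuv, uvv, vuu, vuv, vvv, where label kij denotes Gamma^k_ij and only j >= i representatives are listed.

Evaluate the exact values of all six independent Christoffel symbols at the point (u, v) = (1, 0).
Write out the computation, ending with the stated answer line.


E = 721/36, F = -73/4, G = 353/16 at the point
E_u = 608/9, E_v = 0, F_u = -487/12, F_v = 0, G_u = 195/8, G_v = 0
EG - F^2 = 62669/576;  g^inv = (576/62669) * [[353/16, 73/4], [73/4, 721/36]]
first-kind symbols [ij,l] = (1/2)(d_i g_jl + d_j g_il - d_l g_ij): [uu,u] = E_u/2 = 304/9, [uu,v] = F_u - E_v/2 = -487/12, [uv,u] = E_v/2 = 0, [uv,v] = G_u/2 = 195/16, [vv,u] = F_v - G_u/2 = -195/16, [vv,v] = G_v/2 = 0
Gamma^u_ij = (G*[ij,u] - F*[ij,v])/(EG - F^2), Gamma^v_ij = (E*[ij,v] - F*[ij,u])/(EG - F^2)

Answer: Gamma_uuu = 2636/62669, Gamma_uuv = 128115/62669, Gamma_uvv = -619515/250676, Gamma_vuu = -339292/188007, Gamma_vuv = 140595/62669, Gamma_vvv = -128115/62669


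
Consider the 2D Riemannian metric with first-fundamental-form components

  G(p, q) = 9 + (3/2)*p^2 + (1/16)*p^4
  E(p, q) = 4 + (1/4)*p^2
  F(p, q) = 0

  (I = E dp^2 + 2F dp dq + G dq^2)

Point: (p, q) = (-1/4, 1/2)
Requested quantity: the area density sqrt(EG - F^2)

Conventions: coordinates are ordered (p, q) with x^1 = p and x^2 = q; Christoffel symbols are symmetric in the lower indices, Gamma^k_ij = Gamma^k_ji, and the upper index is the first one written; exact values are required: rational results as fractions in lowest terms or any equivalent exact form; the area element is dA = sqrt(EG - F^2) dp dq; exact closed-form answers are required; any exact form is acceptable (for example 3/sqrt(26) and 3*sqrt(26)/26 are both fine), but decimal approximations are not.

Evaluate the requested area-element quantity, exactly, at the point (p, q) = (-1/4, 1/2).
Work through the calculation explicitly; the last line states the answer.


E = 257/64, F = 0, G = 37249/4096; EG - F^2 = 9572993/262144

Answer: sqrt(EG - F^2) = 193*sqrt(257)/512


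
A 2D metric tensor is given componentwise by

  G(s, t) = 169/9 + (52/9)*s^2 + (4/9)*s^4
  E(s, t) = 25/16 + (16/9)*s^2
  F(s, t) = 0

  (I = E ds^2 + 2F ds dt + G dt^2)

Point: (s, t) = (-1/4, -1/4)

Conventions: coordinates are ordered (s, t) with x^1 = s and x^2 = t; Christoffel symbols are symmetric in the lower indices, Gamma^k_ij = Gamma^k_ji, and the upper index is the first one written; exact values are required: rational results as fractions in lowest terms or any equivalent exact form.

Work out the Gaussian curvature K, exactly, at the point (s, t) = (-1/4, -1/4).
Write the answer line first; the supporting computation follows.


Answer: K = -69120/406567

E = 241/144, F = 0, G = 1225/64, EG - F^2 = 295225/9216 at the point
E_s = -8/9, E_t = 0, F_s = 0, F_t = 0, G_s = -35/12, G_t = 0
E_tt = 0, F_st = 0, G_ss = 107/9
By Brioschi, K is (det M1 - det M2) divided by (EG - F^2) squared.
M1 = [[-E_tt/2 + F_st - G_ss/2, E_s/2, F_s - E_t/2], [F_t - G_s/2, E, F], [G_t/2, F, G]] = [[-107/18, -4/9, 0], [35/24, 241/144, 0], [0, 0, 1225/64]]; det M1 = -29531075/165888
M2 = [[0, E_t/2, G_s/2], [E_t/2, E, F], [G_s/2, F, G]] = [[0, 0, -35/24], [0, 241/144, 0], [-35/24, 0, 1225/64]]; det M2 = -295225/82944
det M1 - det M2 = -1071875/6144; K = -1071875/6144 / (295225/9216)^2 = -69120/406567


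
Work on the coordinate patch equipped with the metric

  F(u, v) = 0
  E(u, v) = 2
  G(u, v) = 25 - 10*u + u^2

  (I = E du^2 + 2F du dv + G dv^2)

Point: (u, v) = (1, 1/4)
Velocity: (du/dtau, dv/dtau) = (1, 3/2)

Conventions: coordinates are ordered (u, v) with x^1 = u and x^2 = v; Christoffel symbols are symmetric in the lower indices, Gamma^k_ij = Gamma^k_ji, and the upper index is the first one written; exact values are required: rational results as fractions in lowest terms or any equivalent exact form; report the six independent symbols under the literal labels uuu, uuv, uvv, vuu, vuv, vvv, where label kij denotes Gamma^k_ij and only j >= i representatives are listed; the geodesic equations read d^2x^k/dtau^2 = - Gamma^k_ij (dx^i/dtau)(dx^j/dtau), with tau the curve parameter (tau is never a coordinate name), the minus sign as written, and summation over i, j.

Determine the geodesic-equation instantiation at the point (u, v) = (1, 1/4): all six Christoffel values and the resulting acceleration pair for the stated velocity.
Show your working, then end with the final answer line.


E = 2, F = 0, G = 16 at the point
E_u = 0, E_v = 0, F_u = 0, F_v = 0, G_u = -8, G_v = 0
EG - F^2 = 32;  g^inv = (1/32) * [[16, 0], [0, 2]]
first-kind symbols [ij,l] = (1/2)(d_i g_jl + d_j g_il - d_l g_ij): [uu,u] = E_u/2 = 0, [uu,v] = F_u - E_v/2 = 0, [uv,u] = E_v/2 = 0, [uv,v] = G_u/2 = -4, [vv,u] = F_v - G_u/2 = 4, [vv,v] = G_v/2 = 0
Gamma^u_ij = (G*[ij,u] - F*[ij,v])/(EG - F^2), Gamma^v_ij = (E*[ij,v] - F*[ij,u])/(EG - F^2)
Gamma_uuu = 0, Gamma_uuv = 0, Gamma_uvv = 2, Gamma_vuu = 0, Gamma_vuv = -1/4, Gamma_vvv = 0
d^2u/dtau^2 = -(Gamma_uuu*(1)^2 + 2*Gamma_uuv*(1)*(3/2) + Gamma_uvv*(3/2)^2) = -9/2
d^2v/dtau^2 = -(Gamma_vuu*(1)^2 + 2*Gamma_vuv*(1)*(3/2) + Gamma_vvv*(3/2)^2) = 3/4

Answer: Gamma_uuu = 0, Gamma_uuv = 0, Gamma_uvv = 2, Gamma_vuu = 0, Gamma_vuv = -1/4, Gamma_vvv = 0; accelerations (d^2u/dtau^2, d^2v/dtau^2) = (-9/2, 3/4)


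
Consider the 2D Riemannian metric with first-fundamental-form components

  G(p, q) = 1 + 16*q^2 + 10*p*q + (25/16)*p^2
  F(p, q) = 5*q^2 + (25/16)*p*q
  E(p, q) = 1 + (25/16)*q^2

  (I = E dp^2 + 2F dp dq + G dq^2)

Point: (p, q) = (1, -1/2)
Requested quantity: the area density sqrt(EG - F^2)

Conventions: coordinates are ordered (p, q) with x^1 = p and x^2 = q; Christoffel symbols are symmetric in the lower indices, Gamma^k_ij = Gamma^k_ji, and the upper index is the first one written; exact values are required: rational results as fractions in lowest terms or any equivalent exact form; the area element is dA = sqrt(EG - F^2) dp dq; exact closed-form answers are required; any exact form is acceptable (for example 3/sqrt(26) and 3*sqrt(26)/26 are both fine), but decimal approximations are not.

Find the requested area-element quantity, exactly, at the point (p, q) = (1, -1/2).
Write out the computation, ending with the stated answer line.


E = 89/64, F = 15/32, G = 25/16; EG - F^2 = 125/64

Answer: sqrt(EG - F^2) = 5*sqrt(5)/8


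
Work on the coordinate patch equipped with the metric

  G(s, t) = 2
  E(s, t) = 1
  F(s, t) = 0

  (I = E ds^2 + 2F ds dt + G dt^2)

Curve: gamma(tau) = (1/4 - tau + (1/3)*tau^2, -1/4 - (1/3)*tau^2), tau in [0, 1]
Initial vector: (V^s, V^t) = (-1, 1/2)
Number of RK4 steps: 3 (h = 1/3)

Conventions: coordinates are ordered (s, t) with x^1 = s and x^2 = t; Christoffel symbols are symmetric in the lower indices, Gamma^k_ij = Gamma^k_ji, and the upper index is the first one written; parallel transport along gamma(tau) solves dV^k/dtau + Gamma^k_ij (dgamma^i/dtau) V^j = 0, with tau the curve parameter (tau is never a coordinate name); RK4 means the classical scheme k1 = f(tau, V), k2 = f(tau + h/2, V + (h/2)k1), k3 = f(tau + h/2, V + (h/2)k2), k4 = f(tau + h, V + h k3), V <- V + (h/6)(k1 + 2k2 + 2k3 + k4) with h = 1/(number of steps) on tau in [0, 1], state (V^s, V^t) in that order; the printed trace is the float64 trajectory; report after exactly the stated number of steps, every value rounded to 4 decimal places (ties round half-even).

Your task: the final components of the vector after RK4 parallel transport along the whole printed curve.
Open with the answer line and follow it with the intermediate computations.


Answer: V^s = -1.0000, V^t = 0.5000

gamma'(tau) = (-1 + (2/3)*tau, -(2/3)*tau); f(tau, V)^k = -Gamma^k_ij(gamma(tau)) gamma'^i(tau) V^j; h = 1/3; intermediate values shown to 6 dp
curve data and Christoffel symbols at the stage parameters:
  tau = 0.000000: gamma = (0.250000, -0.250000), gamma' = (-1.000000, 0.000000); Gamma_sss = 0.000000, Gamma_sst = 0.000000, Gamma_stt = 0.000000, Gamma_tss = 0.000000, Gamma_tst = 0.000000, Gamma_ttt = 0.000000
  tau = 0.166667: gamma = (0.092593, -0.259259), gamma' = (-0.888889, -0.111111); Gamma_sss = 0.000000, Gamma_sst = 0.000000, Gamma_stt = 0.000000, Gamma_tss = 0.000000, Gamma_tst = 0.000000, Gamma_ttt = 0.000000
  tau = 0.333333: gamma = (-0.046296, -0.287037), gamma' = (-0.777778, -0.222222); Gamma_sss = 0.000000, Gamma_sst = 0.000000, Gamma_stt = 0.000000, Gamma_tss = 0.000000, Gamma_tst = 0.000000, Gamma_ttt = 0.000000
  tau = 0.500000: gamma = (-0.166667, -0.333333), gamma' = (-0.666667, -0.333333); Gamma_sss = 0.000000, Gamma_sst = 0.000000, Gamma_stt = 0.000000, Gamma_tss = 0.000000, Gamma_tst = 0.000000, Gamma_ttt = 0.000000
  tau = 0.666667: gamma = (-0.268519, -0.398148), gamma' = (-0.555556, -0.444444); Gamma_sss = 0.000000, Gamma_sst = 0.000000, Gamma_stt = 0.000000, Gamma_tss = 0.000000, Gamma_tst = 0.000000, Gamma_ttt = 0.000000
  tau = 0.833333: gamma = (-0.351852, -0.481481), gamma' = (-0.444444, -0.555556); Gamma_sss = 0.000000, Gamma_sst = 0.000000, Gamma_stt = 0.000000, Gamma_tss = 0.000000, Gamma_tst = 0.000000, Gamma_ttt = 0.000000
  tau = 1.000000: gamma = (-0.416667, -0.583333), gamma' = (-0.333333, -0.666667); Gamma_sss = 0.000000, Gamma_sst = 0.000000, Gamma_stt = 0.000000, Gamma_tss = 0.000000, Gamma_tst = 0.000000, Gamma_ttt = 0.000000
step 0: V^s = -1.0000, V^t = 0.5000
step 1: k1 = (0.000000, 0.000000), k2 = (0.000000, 0.000000), k3 = (0.000000, 0.000000), k4 = (0.000000, 0.000000); V <- V + (h/6)(k1 + 2k2 + 2k3 + k4): V^s = -1.0000, V^t = 0.5000
step 2: k1 = (0.000000, 0.000000), k2 = (0.000000, 0.000000), k3 = (0.000000, 0.000000), k4 = (0.000000, 0.000000); V <- V + (h/6)(k1 + 2k2 + 2k3 + k4): V^s = -1.0000, V^t = 0.5000
step 3: k1 = (0.000000, 0.000000), k2 = (0.000000, 0.000000), k3 = (0.000000, 0.000000), k4 = (0.000000, 0.000000); V <- V + (h/6)(k1 + 2k2 + 2k3 + k4): V^s = -1.0000, V^t = 0.5000


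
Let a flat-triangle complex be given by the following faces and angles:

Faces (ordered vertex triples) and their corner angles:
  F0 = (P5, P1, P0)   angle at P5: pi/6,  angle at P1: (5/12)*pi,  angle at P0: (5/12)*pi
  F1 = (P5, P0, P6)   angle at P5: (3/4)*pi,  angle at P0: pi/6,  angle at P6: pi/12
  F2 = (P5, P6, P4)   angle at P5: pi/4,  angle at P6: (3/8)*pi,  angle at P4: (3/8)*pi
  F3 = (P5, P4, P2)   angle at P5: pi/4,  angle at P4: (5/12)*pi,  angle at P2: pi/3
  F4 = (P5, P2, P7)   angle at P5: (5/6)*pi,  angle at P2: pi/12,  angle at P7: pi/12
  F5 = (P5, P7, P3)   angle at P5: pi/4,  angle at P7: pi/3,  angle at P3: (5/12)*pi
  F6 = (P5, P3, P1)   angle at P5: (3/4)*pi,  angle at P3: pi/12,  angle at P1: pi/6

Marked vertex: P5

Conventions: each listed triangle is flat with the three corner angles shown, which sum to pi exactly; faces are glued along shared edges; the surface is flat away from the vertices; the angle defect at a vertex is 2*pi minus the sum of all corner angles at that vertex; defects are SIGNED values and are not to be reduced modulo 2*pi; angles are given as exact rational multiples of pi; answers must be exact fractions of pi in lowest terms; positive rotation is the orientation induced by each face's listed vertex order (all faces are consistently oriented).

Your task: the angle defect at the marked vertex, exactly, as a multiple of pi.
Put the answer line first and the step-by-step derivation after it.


Answer: defect(P5) = (-5/4)*pi

Sum of corner angles at P5: (13/4)*pi
defect = 2*pi - (13/4)*pi


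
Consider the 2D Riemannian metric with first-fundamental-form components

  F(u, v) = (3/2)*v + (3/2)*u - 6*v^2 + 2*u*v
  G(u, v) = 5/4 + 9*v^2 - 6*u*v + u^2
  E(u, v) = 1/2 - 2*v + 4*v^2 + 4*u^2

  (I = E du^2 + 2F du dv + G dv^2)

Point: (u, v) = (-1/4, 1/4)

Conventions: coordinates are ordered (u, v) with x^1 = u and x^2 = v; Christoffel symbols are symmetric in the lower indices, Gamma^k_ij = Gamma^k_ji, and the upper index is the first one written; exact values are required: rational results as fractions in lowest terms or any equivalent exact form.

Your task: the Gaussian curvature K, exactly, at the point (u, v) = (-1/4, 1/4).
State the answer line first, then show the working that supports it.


Answer: K = -312/49

E = 1/2, F = -1/2, G = 9/4, EG - F^2 = 7/8 at the point
E_u = -2, E_v = 0, F_u = 2, F_v = -2, G_u = -2, G_v = 6
E_vv = 8, F_uv = 2, G_uu = 2
Evaluate Brioschi's two determinant matrices M1, M2 and divide by (EG - F^2)^2.
M1 = [[-E_vv/2 + F_uv - G_uu/2, E_u/2, F_u - E_v/2], [F_v - G_u/2, E, F], [G_v/2, F, G]] = [[-3, -1, 2], [-1, 1/2, -1/2], [3, -1/2, 9/4]]; det M1 = -43/8
M2 = [[0, E_v/2, G_u/2], [E_v/2, E, F], [G_u/2, F, G]] = [[0, 0, -1], [0, 1/2, -1/2], [-1, -1/2, 9/4]]; det M2 = -1/2
det M1 - det M2 = -39/8; K = -39/8 / (7/8)^2 = -312/49


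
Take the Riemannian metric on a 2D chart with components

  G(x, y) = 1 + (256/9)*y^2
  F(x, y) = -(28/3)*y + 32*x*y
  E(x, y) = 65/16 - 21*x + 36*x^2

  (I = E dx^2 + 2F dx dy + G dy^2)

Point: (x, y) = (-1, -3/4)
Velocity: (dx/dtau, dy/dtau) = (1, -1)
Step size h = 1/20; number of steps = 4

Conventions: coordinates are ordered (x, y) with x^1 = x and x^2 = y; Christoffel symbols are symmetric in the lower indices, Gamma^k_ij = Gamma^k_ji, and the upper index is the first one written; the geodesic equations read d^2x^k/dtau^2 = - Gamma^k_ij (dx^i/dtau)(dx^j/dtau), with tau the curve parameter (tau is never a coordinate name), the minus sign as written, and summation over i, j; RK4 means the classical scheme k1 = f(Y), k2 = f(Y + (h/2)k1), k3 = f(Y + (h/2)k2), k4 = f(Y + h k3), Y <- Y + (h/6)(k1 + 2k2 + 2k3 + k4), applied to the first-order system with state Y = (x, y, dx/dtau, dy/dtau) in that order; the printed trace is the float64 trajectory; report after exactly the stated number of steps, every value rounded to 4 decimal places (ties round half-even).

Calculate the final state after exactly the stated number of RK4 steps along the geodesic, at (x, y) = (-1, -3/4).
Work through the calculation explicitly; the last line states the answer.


f(Y) = (dx/dtau, dy/dtau, -Gamma^x_ij Y'^i Y'^j, -Gamma^y_ij Y'^i Y'^j) with the Gammas evaluated at the stage position; h = 0.050000; intermediate values shown to 6 dp
step 0: x = -1.0000, y = -0.7500, dx/dtau = 1.0000, dy/dtau = -1.0000
step 1:
  k1: at (x, y) = (-1.000000, -0.750000), (dx/dtau, dy/dtau) = (1.000000, -1.000000); Gamma_xxx = -0.603406, Gamma_xxy = 0.000000, Gamma_xyy = -0.536361, Gamma_yxx = -0.311436, Gamma_yxy = 0.000000, Gamma_yyy = -0.276832; k1 = (1.000000, -1.000000, 1.139768, 0.588267)
  k2: at (x, y) = (-0.975000, -0.775000), (dx/dtau, dy/dtau) = (1.028494, -0.985293); Gamma_xxx = -0.601231, Gamma_xxy = 0.000000, Gamma_xyy = -0.534427, Gamma_yxx = -0.326985, Gamma_yxy = 0.000000, Gamma_yyy = -0.290653; k2 = (1.028494, -0.985293, 1.154805, 0.628052)
  k3: at (x, y) = (-0.974288, -0.774632), (dx/dtau, dy/dtau) = (1.028870, -0.984299); Gamma_xxx = -0.601536, Gamma_xxy = 0.000000, Gamma_xyy = -0.534699, Gamma_yxx = -0.327180, Gamma_yxy = 0.000000, Gamma_yyy = -0.290827; k3 = (1.028870, -0.984299, 1.154810, 0.628110)
  k4: at (x, y) = (-0.948556, -0.799215), (dx/dtau, dy/dtau) = (1.057741, -0.968595); Gamma_xxx = -0.598963, Gamma_xxy = 0.000000, Gamma_xyy = -0.532411, Gamma_yxx = -0.343092, Gamma_yxy = 0.000000, Gamma_yyy = -0.304971; k4 = (1.057741, -0.968595, 1.169624, 0.669973)
  Y <- Y + (h/6)(k1 + 2k2 + 2k3 + k4): x = -0.9486, y = -0.7992, dx/dtau = 1.0577, dy/dtau = -0.9686
step 2:
  k1: at (x, y) = (-0.948563, -0.799231), (dx/dtau, dy/dtau) = (1.057739, -0.968579); Gamma_xxx = -0.598955, Gamma_xxy = 0.000000, Gamma_xyy = -0.532405, Gamma_yxx = -0.343093, Gamma_yxy = 0.000000, Gamma_yyy = -0.304972; k1 = (1.057739, -0.968579, 1.169590, 0.669964)
  k2: at (x, y) = (-0.922119, -0.823446), (dx/dtau, dy/dtau) = (1.086978, -0.951830); Gamma_xxx = -0.595926, Gamma_xxy = 0.000000, Gamma_xyy = -0.529712, Gamma_yxx = -0.359362, Gamma_yxy = 0.000000, Gamma_yyy = -0.319433; k2 = (1.086978, -0.951830, 1.184007, 0.713994)
  k3: at (x, y) = (-0.921388, -0.823027), (dx/dtau, dy/dtau) = (1.087339, -0.950729); Gamma_xxx = -0.596246, Gamma_xxy = 0.000000, Gamma_xyy = -0.529996, Gamma_yxx = -0.359589, Gamma_yxy = 0.000000, Gamma_yyy = -0.319635; k3 = (1.087339, -0.950729, 1.184000, 0.714057)
  k4: at (x, y) = (-0.894196, -0.846768), (dx/dtau, dy/dtau) = (1.116939, -0.932876); Gamma_xxx = -0.592760, Gamma_xxy = 0.000000, Gamma_xyy = -0.526898, Gamma_yxx = -0.376232, Gamma_yxy = 0.000000, Gamma_yyy = -0.334429; k4 = (1.116939, -0.932876, 1.198035, 0.760408)
  Y <- Y + (h/6)(k1 + 2k2 + 2k3 + k4): x = -0.8942, y = -0.8468, dx/dtau = 1.1169, dy/dtau = -0.9329
step 3:
  k1: at (x, y) = (-0.894202, -0.846786), (dx/dtau, dy/dtau) = (1.116936, -0.932858); Gamma_xxx = -0.592751, Gamma_xxy = 0.000000, Gamma_xyy = -0.526890, Gamma_yxx = -0.376233, Gamma_yxy = 0.000000, Gamma_yyy = -0.334430; k1 = (1.116936, -0.932858, 1.197996, 0.760397)
  k2: at (x, y) = (-0.866278, -0.870108), (dx/dtau, dy/dtau) = (1.146885, -0.913848); Gamma_xxx = -0.588744, Gamma_xxy = 0.000000, Gamma_xyy = -0.523328, Gamma_yxx = -0.393241, Gamma_yxy = 0.000000, Gamma_yyy = -0.349547; k2 = (1.146885, -0.913848, 1.211442, 0.809161)
  k3: at (x, y) = (-0.865530, -0.869632), (dx/dtau, dy/dtau) = (1.147222, -0.912629); Gamma_xxx = -0.589078, Gamma_xxy = 0.000000, Gamma_xyy = -0.523625, Gamma_yxx = -0.393504, Gamma_yxy = 0.000000, Gamma_yyy = -0.349781; k3 = (1.147222, -0.912629, 1.211418, 0.809227)
  k4: at (x, y) = (-0.836841, -0.892418), (dx/dtau, dy/dtau) = (1.177506, -0.892397); Gamma_xxx = -0.584547, Gamma_xxy = 0.000000, Gamma_xyy = -0.519597, Gamma_yxx = -0.410895, Gamma_yxy = 0.000000, Gamma_yyy = -0.365240; k4 = (1.177506, -0.892397, 1.224279, 0.860581)
  Y <- Y + (h/6)(k1 + 2k2 + 2k3 + k4): x = -0.8368, y = -0.8924, dx/dtau = 1.1775, dy/dtau = -0.8924
step 4:
  k1: at (x, y) = (-0.836846, -0.892438), (dx/dtau, dy/dtau) = (1.177502, -0.892377); Gamma_xxx = -0.584537, Gamma_xxy = 0.000000, Gamma_xyy = -0.519589, Gamma_yxx = -0.410895, Gamma_yxy = 0.000000, Gamma_yyy = -0.365240; k1 = (1.177502, -0.892377, 1.224234, 0.860565)
  k2: at (x, y) = (-0.807409, -0.914747), (dx/dtau, dy/dtau) = (1.208108, -0.870863); Gamma_xxx = -0.579409, Gamma_xxy = 0.000000, Gamma_xyy = -0.515030, Gamma_yxx = -0.428654, Gamma_yxy = 0.000000, Gamma_yyy = -0.381025; k2 = (1.208108, -0.870863, 1.236262, 0.914601)
  k3: at (x, y) = (-0.806644, -0.914210), (dx/dtau, dy/dtau) = (1.208409, -0.869512); Gamma_xxx = -0.579757, Gamma_xxy = 0.000000, Gamma_xyy = -0.515340, Gamma_yxx = -0.428957, Gamma_yxy = 0.000000, Gamma_yyy = -0.381295; k3 = (1.208409, -0.869512, 1.236214, 0.914664)
  k4: at (x, y) = (-0.776426, -0.935914), (dx/dtau, dy/dtau) = (1.239313, -0.846644); Gamma_xxx = -0.574029, Gamma_xxy = 0.000000, Gamma_xyy = -0.510248, Gamma_yxx = -0.447103, Gamma_yxy = 0.000000, Gamma_yyy = -0.397425; k4 = (1.239313, -0.846644, 1.247397, 0.971581)
  Y <- Y + (h/6)(k1 + 2k2 + 2k3 + k4): x = -0.7764, y = -0.9359, dx/dtau = 1.2393, dy/dtau = -0.8466

Answer: x = -0.7764, y = -0.9359, dx/dtau = 1.2393, dy/dtau = -0.8466
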